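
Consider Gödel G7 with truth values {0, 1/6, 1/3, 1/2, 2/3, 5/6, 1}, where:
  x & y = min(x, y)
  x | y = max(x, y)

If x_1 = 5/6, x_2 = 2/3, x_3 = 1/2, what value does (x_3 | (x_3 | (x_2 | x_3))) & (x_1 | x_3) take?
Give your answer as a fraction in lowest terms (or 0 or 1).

x_2 | x_3 = 2/3 | 1/2 = 2/3
x_3 | (x_2 | x_3) = 1/2 | 2/3 = 2/3
x_3 | (x_3 | (x_2 | x_3)) = 1/2 | 2/3 = 2/3
x_1 | x_3 = 5/6 | 1/2 = 5/6
(x_3 | (x_3 | (x_2 | x_3))) & (x_1 | x_3) = 2/3 & 5/6 = 2/3

2/3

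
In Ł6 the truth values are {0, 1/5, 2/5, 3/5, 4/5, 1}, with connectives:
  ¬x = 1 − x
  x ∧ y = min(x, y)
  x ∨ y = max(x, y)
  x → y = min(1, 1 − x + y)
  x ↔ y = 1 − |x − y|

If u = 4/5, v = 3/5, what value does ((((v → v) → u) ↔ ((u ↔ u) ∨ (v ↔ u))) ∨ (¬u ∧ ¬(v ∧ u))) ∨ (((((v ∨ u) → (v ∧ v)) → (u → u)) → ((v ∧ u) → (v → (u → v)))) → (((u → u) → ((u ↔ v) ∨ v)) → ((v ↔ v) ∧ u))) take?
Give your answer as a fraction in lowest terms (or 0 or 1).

1

v → v = 3/5 → 3/5 = 1
(v → v) → u = 1 → 4/5 = 4/5
u ↔ u = 4/5 ↔ 4/5 = 1
v ↔ u = 3/5 ↔ 4/5 = 4/5
(u ↔ u) ∨ (v ↔ u) = 1 ∨ 4/5 = 1
((v → v) → u) ↔ ((u ↔ u) ∨ (v ↔ u)) = 4/5 ↔ 1 = 4/5
¬u = ¬4/5 = 1/5
v ∧ u = 3/5 ∧ 4/5 = 3/5
¬(v ∧ u) = ¬3/5 = 2/5
¬u ∧ ¬(v ∧ u) = 1/5 ∧ 2/5 = 1/5
(((v → v) → u) ↔ ((u ↔ u) ∨ (v ↔ u))) ∨ (¬u ∧ ¬(v ∧ u)) = 4/5 ∨ 1/5 = 4/5
v ∨ u = 3/5 ∨ 4/5 = 4/5
v ∧ v = 3/5 ∧ 3/5 = 3/5
(v ∨ u) → (v ∧ v) = 4/5 → 3/5 = 4/5
u → u = 4/5 → 4/5 = 1
((v ∨ u) → (v ∧ v)) → (u → u) = 4/5 → 1 = 1
v ∧ u = 3/5 ∧ 4/5 = 3/5
u → v = 4/5 → 3/5 = 4/5
v → (u → v) = 3/5 → 4/5 = 1
(v ∧ u) → (v → (u → v)) = 3/5 → 1 = 1
(((v ∨ u) → (v ∧ v)) → (u → u)) → ((v ∧ u) → (v → (u → v))) = 1 → 1 = 1
u → u = 4/5 → 4/5 = 1
u ↔ v = 4/5 ↔ 3/5 = 4/5
(u ↔ v) ∨ v = 4/5 ∨ 3/5 = 4/5
(u → u) → ((u ↔ v) ∨ v) = 1 → 4/5 = 4/5
v ↔ v = 3/5 ↔ 3/5 = 1
(v ↔ v) ∧ u = 1 ∧ 4/5 = 4/5
((u → u) → ((u ↔ v) ∨ v)) → ((v ↔ v) ∧ u) = 4/5 → 4/5 = 1
((((v ∨ u) → (v ∧ v)) → (u → u)) → ((v ∧ u) → (v → (u → v)))) → (((u → u) → ((u ↔ v) ∨ v)) → ((v ↔ v) ∧ u)) = 1 → 1 = 1
((((v → v) → u) ↔ ((u ↔ u) ∨ (v ↔ u))) ∨ (¬u ∧ ¬(v ∧ u))) ∨ (((((v ∨ u) → (v ∧ v)) → (u → u)) → ((v ∧ u) → (v → (u → v)))) → (((u → u) → ((u ↔ v) ∨ v)) → ((v ↔ v) ∧ u))) = 4/5 ∨ 1 = 1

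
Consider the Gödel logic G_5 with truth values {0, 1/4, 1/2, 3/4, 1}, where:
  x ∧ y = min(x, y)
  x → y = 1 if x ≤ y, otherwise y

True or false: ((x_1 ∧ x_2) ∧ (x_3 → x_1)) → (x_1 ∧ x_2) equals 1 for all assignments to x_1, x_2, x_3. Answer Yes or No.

Yes

At x_1 = 1/4, x_2 = 3/4, x_3 = 3/4, for instance:
x_1 ∧ x_2 = 1/4 ∧ 3/4 = 1/4
x_3 → x_1 = 3/4 → 1/4 = 1/4
(x_1 ∧ x_2) ∧ (x_3 → x_1) = 1/4 ∧ 1/4 = 1/4
((x_1 ∧ x_2) ∧ (x_3 → x_1)) → (x_1 ∧ x_2) = 1/4 → 1/4 = 1
and checking the remaining 124 assignments likewise gives ≥ 1 in every case.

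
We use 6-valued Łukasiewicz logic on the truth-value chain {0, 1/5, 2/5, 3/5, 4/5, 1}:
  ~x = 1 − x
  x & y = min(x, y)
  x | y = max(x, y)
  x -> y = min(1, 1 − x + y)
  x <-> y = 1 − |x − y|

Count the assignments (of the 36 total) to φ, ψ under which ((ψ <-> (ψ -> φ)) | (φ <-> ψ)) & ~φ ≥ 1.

1

value 1: 1 assignment (counts)
value 4/5: 7 assignments
value 3/5: 6 assignments
value 2/5: 8 assignments
value 1/5: 7 assignments
value 0: 7 assignments
So 1 of the 36 assignments meets the threshold.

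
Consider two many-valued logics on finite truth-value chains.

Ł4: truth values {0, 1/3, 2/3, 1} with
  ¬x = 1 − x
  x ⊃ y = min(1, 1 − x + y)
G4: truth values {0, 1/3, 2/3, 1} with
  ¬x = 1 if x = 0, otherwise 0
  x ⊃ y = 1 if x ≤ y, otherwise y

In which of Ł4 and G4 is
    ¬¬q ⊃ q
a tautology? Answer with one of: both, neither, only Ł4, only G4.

In Ł4: every assignment gives 1 — tautology.
In G4: at q = 1/3 the value is 1/3 — not a tautology.

only Ł4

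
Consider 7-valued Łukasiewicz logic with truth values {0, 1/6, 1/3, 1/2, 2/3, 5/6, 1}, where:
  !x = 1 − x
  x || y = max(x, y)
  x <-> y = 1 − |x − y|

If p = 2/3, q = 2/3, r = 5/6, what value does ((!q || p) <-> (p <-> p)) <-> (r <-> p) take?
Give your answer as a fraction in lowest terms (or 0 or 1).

5/6

!q = !2/3 = 1/3
!q || p = 1/3 || 2/3 = 2/3
p <-> p = 2/3 <-> 2/3 = 1
(!q || p) <-> (p <-> p) = 2/3 <-> 1 = 2/3
r <-> p = 5/6 <-> 2/3 = 5/6
((!q || p) <-> (p <-> p)) <-> (r <-> p) = 2/3 <-> 5/6 = 5/6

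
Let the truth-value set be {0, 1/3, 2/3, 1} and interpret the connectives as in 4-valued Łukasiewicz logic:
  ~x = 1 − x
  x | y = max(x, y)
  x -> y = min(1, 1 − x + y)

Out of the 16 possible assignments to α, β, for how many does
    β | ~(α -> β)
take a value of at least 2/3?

11

α = 0, β = 0 ↦ 0  <
α = 0, β = 1/3 ↦ 1/3  <
α = 0, β = 2/3 ↦ 2/3  ≥
α = 0, β = 1 ↦ 1  ≥
α = 1/3, β = 0 ↦ 1/3  <
α = 1/3, β = 1/3 ↦ 1/3  <
α = 1/3, β = 2/3 ↦ 2/3  ≥
α = 1/3, β = 1 ↦ 1  ≥
α = 2/3, β = 0 ↦ 2/3  ≥
α = 2/3, β = 1/3 ↦ 1/3  <
α = 2/3, β = 2/3 ↦ 2/3  ≥
α = 2/3, β = 1 ↦ 1  ≥
α = 1, β = 0 ↦ 1  ≥
α = 1, β = 1/3 ↦ 2/3  ≥
α = 1, β = 2/3 ↦ 2/3  ≥
α = 1, β = 1 ↦ 1  ≥
So 11 of the 16 assignments meet the threshold.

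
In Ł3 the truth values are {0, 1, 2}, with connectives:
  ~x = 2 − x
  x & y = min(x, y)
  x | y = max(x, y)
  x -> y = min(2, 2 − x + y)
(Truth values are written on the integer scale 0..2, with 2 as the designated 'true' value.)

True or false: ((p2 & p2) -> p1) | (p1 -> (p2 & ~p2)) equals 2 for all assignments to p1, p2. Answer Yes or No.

No

Counterexample: take p1 = 1, p2 = 2.
p2 & p2 = 2 & 2 = 2
(p2 & p2) -> p1 = 2 -> 1 = 1
~p2 = ~2 = 0
p2 & ~p2 = 2 & 0 = 0
p1 -> (p2 & ~p2) = 1 -> 0 = 1
((p2 & p2) -> p1) | (p1 -> (p2 & ~p2)) = 1 | 1 = 1
This gives 1 ≠ 2.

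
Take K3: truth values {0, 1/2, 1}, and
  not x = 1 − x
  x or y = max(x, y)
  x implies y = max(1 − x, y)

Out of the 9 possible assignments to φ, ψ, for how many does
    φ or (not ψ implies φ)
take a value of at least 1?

5

φ = 0, ψ = 0 ↦ 0  <
φ = 0, ψ = 1/2 ↦ 1/2  <
φ = 0, ψ = 1 ↦ 1  ≥
φ = 1/2, ψ = 0 ↦ 1/2  <
φ = 1/2, ψ = 1/2 ↦ 1/2  <
φ = 1/2, ψ = 1 ↦ 1  ≥
φ = 1, ψ = 0 ↦ 1  ≥
φ = 1, ψ = 1/2 ↦ 1  ≥
φ = 1, ψ = 1 ↦ 1  ≥
So 5 of the 9 assignments meet the threshold.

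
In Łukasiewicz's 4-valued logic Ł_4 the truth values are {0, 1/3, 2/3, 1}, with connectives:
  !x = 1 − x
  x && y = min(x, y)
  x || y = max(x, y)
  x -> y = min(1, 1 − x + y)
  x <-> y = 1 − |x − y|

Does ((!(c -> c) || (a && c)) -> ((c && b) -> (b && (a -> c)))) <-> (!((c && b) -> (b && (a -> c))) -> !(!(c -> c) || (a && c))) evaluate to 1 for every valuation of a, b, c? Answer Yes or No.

At a = 1/3, b = 1/3, c = 0, for instance:
c -> c = 0 -> 0 = 1
!(c -> c) = !1 = 0
a && c = 1/3 && 0 = 0
!(c -> c) || (a && c) = 0 || 0 = 0
c && b = 0 && 1/3 = 0
a -> c = 1/3 -> 0 = 2/3
b && (a -> c) = 1/3 && 2/3 = 1/3
(c && b) -> (b && (a -> c)) = 0 -> 1/3 = 1
(!(c -> c) || (a && c)) -> ((c && b) -> (b && (a -> c))) = 0 -> 1 = 1
!((c && b) -> (b && (a -> c))) = !1 = 0
!(!(c -> c) || (a && c)) = !0 = 1
!((c && b) -> (b && (a -> c))) -> !(!(c -> c) || (a && c)) = 0 -> 1 = 1
((!(c -> c) || (a && c)) -> ((c && b) -> (b && (a -> c)))) <-> (!((c && b) -> (b && (a -> c))) -> !(!(c -> c) || (a && c))) = 1 <-> 1 = 1
and checking the remaining 63 assignments likewise gives ≥ 1 in every case.

Yes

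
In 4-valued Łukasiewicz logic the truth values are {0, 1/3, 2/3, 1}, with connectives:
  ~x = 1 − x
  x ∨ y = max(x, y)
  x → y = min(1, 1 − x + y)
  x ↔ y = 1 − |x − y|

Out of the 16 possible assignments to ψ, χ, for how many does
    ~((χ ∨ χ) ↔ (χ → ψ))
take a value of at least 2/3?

9

ψ = 0, χ = 0 ↦ 1  ≥
ψ = 0, χ = 1/3 ↦ 1/3  <
ψ = 0, χ = 2/3 ↦ 1/3  <
ψ = 0, χ = 1 ↦ 1  ≥
ψ = 1/3, χ = 0 ↦ 1  ≥
ψ = 1/3, χ = 1/3 ↦ 2/3  ≥
ψ = 1/3, χ = 2/3 ↦ 0  <
ψ = 1/3, χ = 1 ↦ 2/3  ≥
ψ = 2/3, χ = 0 ↦ 1  ≥
ψ = 2/3, χ = 1/3 ↦ 2/3  ≥
ψ = 2/3, χ = 2/3 ↦ 1/3  <
ψ = 2/3, χ = 1 ↦ 1/3  <
ψ = 1, χ = 0 ↦ 1  ≥
ψ = 1, χ = 1/3 ↦ 2/3  ≥
ψ = 1, χ = 2/3 ↦ 1/3  <
ψ = 1, χ = 1 ↦ 0  <
So 9 of the 16 assignments meet the threshold.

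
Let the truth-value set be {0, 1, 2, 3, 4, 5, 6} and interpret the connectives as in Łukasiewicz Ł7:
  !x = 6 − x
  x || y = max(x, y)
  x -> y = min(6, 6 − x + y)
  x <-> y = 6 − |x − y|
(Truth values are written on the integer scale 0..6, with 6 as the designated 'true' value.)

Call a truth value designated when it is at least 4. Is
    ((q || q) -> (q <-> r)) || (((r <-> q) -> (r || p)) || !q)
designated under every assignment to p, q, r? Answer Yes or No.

Yes

At p = 3, q = 4, r = 1, for instance:
q || q = 4 || 4 = 4
q <-> r = 4 <-> 1 = 3
(q || q) -> (q <-> r) = 4 -> 3 = 5
r <-> q = 1 <-> 4 = 3
r || p = 1 || 3 = 3
(r <-> q) -> (r || p) = 3 -> 3 = 6
!q = !4 = 2
((r <-> q) -> (r || p)) || !q = 6 || 2 = 6
((q || q) -> (q <-> r)) || (((r <-> q) -> (r || p)) || !q) = 5 || 6 = 6
and checking the remaining 342 assignments likewise gives ≥ 4 in every case.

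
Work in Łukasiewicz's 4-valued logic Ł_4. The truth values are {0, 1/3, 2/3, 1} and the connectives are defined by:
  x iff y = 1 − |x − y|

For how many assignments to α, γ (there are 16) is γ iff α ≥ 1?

α = 0, γ = 0 ↦ 1  ≥
α = 0, γ = 1/3 ↦ 2/3  <
α = 0, γ = 2/3 ↦ 1/3  <
α = 0, γ = 1 ↦ 0  <
α = 1/3, γ = 0 ↦ 2/3  <
α = 1/3, γ = 1/3 ↦ 1  ≥
α = 1/3, γ = 2/3 ↦ 2/3  <
α = 1/3, γ = 1 ↦ 1/3  <
α = 2/3, γ = 0 ↦ 1/3  <
α = 2/3, γ = 1/3 ↦ 2/3  <
α = 2/3, γ = 2/3 ↦ 1  ≥
α = 2/3, γ = 1 ↦ 2/3  <
α = 1, γ = 0 ↦ 0  <
α = 1, γ = 1/3 ↦ 1/3  <
α = 1, γ = 2/3 ↦ 2/3  <
α = 1, γ = 1 ↦ 1  ≥
So 4 of the 16 assignments meet the threshold.

4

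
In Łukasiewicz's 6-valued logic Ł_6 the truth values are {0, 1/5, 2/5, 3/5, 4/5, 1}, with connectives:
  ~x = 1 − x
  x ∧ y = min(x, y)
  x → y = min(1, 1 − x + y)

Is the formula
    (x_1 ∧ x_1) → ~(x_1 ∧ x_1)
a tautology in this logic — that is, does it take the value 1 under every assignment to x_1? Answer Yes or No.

Counterexample: take x_1 = 3/5.
x_1 ∧ x_1 = 3/5 ∧ 3/5 = 3/5
~(x_1 ∧ x_1) = ~3/5 = 2/5
(x_1 ∧ x_1) → ~(x_1 ∧ x_1) = 3/5 → 2/5 = 4/5
This gives 4/5 ≠ 1.

No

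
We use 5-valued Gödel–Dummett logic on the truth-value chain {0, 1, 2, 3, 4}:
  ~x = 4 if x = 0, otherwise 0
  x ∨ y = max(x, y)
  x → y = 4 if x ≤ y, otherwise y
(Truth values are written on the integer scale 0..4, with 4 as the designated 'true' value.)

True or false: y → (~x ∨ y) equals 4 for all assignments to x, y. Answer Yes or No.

At x = 3, y = 4, for instance:
~x = ~3 = 0
~x ∨ y = 0 ∨ 4 = 4
y → (~x ∨ y) = 4 → 4 = 4
and checking the remaining 24 assignments likewise gives ≥ 4 in every case.

Yes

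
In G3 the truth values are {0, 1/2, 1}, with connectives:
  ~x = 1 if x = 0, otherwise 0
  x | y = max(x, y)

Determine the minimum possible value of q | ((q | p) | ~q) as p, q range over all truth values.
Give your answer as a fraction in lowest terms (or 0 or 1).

1/2

Take p = 0, q = 1/2:
q | p = 1/2 | 0 = 1/2
~q = ~1/2 = 0
(q | p) | ~q = 1/2 | 0 = 1/2
q | ((q | p) | ~q) = 1/2 | 1/2 = 1/2
No assignment yields a value below 1/2, so this is the minimum.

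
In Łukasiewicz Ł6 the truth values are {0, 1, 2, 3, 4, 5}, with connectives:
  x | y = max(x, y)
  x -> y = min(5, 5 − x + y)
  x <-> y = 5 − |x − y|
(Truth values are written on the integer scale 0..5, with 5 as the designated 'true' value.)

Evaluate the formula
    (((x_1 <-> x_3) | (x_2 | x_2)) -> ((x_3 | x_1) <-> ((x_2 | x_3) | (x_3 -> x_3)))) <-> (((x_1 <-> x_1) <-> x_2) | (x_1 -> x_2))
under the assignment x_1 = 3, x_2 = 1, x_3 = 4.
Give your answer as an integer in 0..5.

x_1 <-> x_3 = 3 <-> 4 = 4
x_2 | x_2 = 1 | 1 = 1
(x_1 <-> x_3) | (x_2 | x_2) = 4 | 1 = 4
x_3 | x_1 = 4 | 3 = 4
x_2 | x_3 = 1 | 4 = 4
x_3 -> x_3 = 4 -> 4 = 5
(x_2 | x_3) | (x_3 -> x_3) = 4 | 5 = 5
(x_3 | x_1) <-> ((x_2 | x_3) | (x_3 -> x_3)) = 4 <-> 5 = 4
((x_1 <-> x_3) | (x_2 | x_2)) -> ((x_3 | x_1) <-> ((x_2 | x_3) | (x_3 -> x_3))) = 4 -> 4 = 5
x_1 <-> x_1 = 3 <-> 3 = 5
(x_1 <-> x_1) <-> x_2 = 5 <-> 1 = 1
x_1 -> x_2 = 3 -> 1 = 3
((x_1 <-> x_1) <-> x_2) | (x_1 -> x_2) = 1 | 3 = 3
(((x_1 <-> x_3) | (x_2 | x_2)) -> ((x_3 | x_1) <-> ((x_2 | x_3) | (x_3 -> x_3)))) <-> (((x_1 <-> x_1) <-> x_2) | (x_1 -> x_2)) = 5 <-> 3 = 3

3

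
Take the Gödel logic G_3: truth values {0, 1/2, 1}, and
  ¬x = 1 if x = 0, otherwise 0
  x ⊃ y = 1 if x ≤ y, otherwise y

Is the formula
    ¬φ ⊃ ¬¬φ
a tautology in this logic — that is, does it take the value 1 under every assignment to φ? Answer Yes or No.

No

Counterexample: take φ = 0.
¬φ = ¬0 = 1
¬φ = ¬0 = 1
¬¬φ = ¬1 = 0
¬φ ⊃ ¬¬φ = 1 ⊃ 0 = 0
This gives 0 ≠ 1.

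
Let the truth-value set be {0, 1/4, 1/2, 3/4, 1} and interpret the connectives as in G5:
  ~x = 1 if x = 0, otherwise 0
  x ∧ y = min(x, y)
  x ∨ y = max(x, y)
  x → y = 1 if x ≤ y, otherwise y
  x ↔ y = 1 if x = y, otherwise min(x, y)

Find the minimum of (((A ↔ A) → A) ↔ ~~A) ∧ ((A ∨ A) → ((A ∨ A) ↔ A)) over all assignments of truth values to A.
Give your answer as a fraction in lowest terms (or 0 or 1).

Take A = 1/4:
A ↔ A = 1/4 ↔ 1/4 = 1
(A ↔ A) → A = 1 → 1/4 = 1/4
~A = ~1/4 = 0
~~A = ~0 = 1
((A ↔ A) → A) ↔ ~~A = 1/4 ↔ 1 = 1/4
A ∨ A = 1/4 ∨ 1/4 = 1/4
A ∨ A = 1/4 ∨ 1/4 = 1/4
(A ∨ A) ↔ A = 1/4 ↔ 1/4 = 1
(A ∨ A) → ((A ∨ A) ↔ A) = 1/4 → 1 = 1
(((A ↔ A) → A) ↔ ~~A) ∧ ((A ∨ A) → ((A ∨ A) ↔ A)) = 1/4 ∧ 1 = 1/4
No assignment yields a value below 1/4, so this is the minimum.

1/4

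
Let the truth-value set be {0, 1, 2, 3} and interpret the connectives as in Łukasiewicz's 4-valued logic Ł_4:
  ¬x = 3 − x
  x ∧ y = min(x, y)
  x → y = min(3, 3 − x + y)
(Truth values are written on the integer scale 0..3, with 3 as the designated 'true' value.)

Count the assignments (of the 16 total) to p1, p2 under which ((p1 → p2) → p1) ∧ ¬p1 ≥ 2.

p1 = 0, p2 = 0 ↦ 0  <
p1 = 0, p2 = 1 ↦ 0  <
p1 = 0, p2 = 2 ↦ 0  <
p1 = 0, p2 = 3 ↦ 0  <
p1 = 1, p2 = 0 ↦ 2  ≥
p1 = 1, p2 = 1 ↦ 1  <
p1 = 1, p2 = 2 ↦ 1  <
p1 = 1, p2 = 3 ↦ 1  <
p1 = 2, p2 = 0 ↦ 1  <
p1 = 2, p2 = 1 ↦ 1  <
p1 = 2, p2 = 2 ↦ 1  <
p1 = 2, p2 = 3 ↦ 1  <
p1 = 3, p2 = 0 ↦ 0  <
p1 = 3, p2 = 1 ↦ 0  <
p1 = 3, p2 = 2 ↦ 0  <
p1 = 3, p2 = 3 ↦ 0  <
So 1 of the 16 assignments meets the threshold.

1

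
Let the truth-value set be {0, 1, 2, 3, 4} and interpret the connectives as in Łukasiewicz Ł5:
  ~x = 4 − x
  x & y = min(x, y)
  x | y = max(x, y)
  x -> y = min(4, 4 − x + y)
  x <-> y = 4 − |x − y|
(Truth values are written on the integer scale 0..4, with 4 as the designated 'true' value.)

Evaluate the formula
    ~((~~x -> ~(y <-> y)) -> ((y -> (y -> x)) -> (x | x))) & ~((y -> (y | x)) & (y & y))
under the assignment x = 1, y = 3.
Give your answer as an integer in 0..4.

1

~x = ~1 = 3
~~x = ~3 = 1
y <-> y = 3 <-> 3 = 4
~(y <-> y) = ~4 = 0
~~x -> ~(y <-> y) = 1 -> 0 = 3
y -> x = 3 -> 1 = 2
y -> (y -> x) = 3 -> 2 = 3
x | x = 1 | 1 = 1
(y -> (y -> x)) -> (x | x) = 3 -> 1 = 2
(~~x -> ~(y <-> y)) -> ((y -> (y -> x)) -> (x | x)) = 3 -> 2 = 3
~((~~x -> ~(y <-> y)) -> ((y -> (y -> x)) -> (x | x))) = ~3 = 1
y | x = 3 | 1 = 3
y -> (y | x) = 3 -> 3 = 4
y & y = 3 & 3 = 3
(y -> (y | x)) & (y & y) = 4 & 3 = 3
~((y -> (y | x)) & (y & y)) = ~3 = 1
~((~~x -> ~(y <-> y)) -> ((y -> (y -> x)) -> (x | x))) & ~((y -> (y | x)) & (y & y)) = 1 & 1 = 1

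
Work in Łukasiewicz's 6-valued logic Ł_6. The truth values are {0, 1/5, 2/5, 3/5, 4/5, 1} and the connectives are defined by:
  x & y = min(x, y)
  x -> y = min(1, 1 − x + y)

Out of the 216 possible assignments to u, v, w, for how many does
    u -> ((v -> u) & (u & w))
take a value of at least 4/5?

value 1: 126 assignments (counts)
value 4/5: 30 assignments (counts)
value 3/5: 24 assignments
value 2/5: 18 assignments
value 1/5: 12 assignments
value 0: 6 assignments
So 156 of the 216 assignments meet the threshold.

156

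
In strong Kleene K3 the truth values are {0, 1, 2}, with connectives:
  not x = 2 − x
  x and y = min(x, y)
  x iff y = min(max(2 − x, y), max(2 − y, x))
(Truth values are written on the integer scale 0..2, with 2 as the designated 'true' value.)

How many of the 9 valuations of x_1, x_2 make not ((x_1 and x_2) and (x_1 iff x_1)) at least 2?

x_1 = 0, x_2 = 0 ↦ 2  ≥
x_1 = 0, x_2 = 1 ↦ 2  ≥
x_1 = 0, x_2 = 2 ↦ 2  ≥
x_1 = 1, x_2 = 0 ↦ 2  ≥
x_1 = 1, x_2 = 1 ↦ 1  <
x_1 = 1, x_2 = 2 ↦ 1  <
x_1 = 2, x_2 = 0 ↦ 2  ≥
x_1 = 2, x_2 = 1 ↦ 1  <
x_1 = 2, x_2 = 2 ↦ 0  <
So 5 of the 9 assignments meet the threshold.

5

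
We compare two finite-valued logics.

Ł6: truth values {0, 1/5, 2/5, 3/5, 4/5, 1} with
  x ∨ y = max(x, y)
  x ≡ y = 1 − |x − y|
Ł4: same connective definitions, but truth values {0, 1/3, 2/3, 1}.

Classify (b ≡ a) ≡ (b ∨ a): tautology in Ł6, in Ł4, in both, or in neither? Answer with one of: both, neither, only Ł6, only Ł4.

neither

In Ł6: at a = 0, b = 0 the value is 0 — not a tautology.
In Ł4: at a = 0, b = 0 the value is 0 — not a tautology.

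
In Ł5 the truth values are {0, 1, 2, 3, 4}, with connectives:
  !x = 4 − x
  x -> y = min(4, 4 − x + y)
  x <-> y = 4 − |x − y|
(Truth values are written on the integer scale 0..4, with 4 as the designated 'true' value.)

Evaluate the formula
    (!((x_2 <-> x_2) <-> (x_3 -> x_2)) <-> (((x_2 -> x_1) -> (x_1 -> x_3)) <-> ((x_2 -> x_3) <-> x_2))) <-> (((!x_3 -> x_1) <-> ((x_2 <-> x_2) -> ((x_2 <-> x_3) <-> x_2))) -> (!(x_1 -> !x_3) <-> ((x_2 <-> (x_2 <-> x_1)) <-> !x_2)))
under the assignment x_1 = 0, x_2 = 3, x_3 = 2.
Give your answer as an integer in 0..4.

x_2 <-> x_2 = 3 <-> 3 = 4
x_3 -> x_2 = 2 -> 3 = 4
(x_2 <-> x_2) <-> (x_3 -> x_2) = 4 <-> 4 = 4
!((x_2 <-> x_2) <-> (x_3 -> x_2)) = !4 = 0
x_2 -> x_1 = 3 -> 0 = 1
x_1 -> x_3 = 0 -> 2 = 4
(x_2 -> x_1) -> (x_1 -> x_3) = 1 -> 4 = 4
x_2 -> x_3 = 3 -> 2 = 3
(x_2 -> x_3) <-> x_2 = 3 <-> 3 = 4
((x_2 -> x_1) -> (x_1 -> x_3)) <-> ((x_2 -> x_3) <-> x_2) = 4 <-> 4 = 4
!((x_2 <-> x_2) <-> (x_3 -> x_2)) <-> (((x_2 -> x_1) -> (x_1 -> x_3)) <-> ((x_2 -> x_3) <-> x_2)) = 0 <-> 4 = 0
!x_3 = !2 = 2
!x_3 -> x_1 = 2 -> 0 = 2
x_2 <-> x_2 = 3 <-> 3 = 4
x_2 <-> x_3 = 3 <-> 2 = 3
(x_2 <-> x_3) <-> x_2 = 3 <-> 3 = 4
(x_2 <-> x_2) -> ((x_2 <-> x_3) <-> x_2) = 4 -> 4 = 4
(!x_3 -> x_1) <-> ((x_2 <-> x_2) -> ((x_2 <-> x_3) <-> x_2)) = 2 <-> 4 = 2
!x_3 = !2 = 2
x_1 -> !x_3 = 0 -> 2 = 4
!(x_1 -> !x_3) = !4 = 0
x_2 <-> x_1 = 3 <-> 0 = 1
x_2 <-> (x_2 <-> x_1) = 3 <-> 1 = 2
!x_2 = !3 = 1
(x_2 <-> (x_2 <-> x_1)) <-> !x_2 = 2 <-> 1 = 3
!(x_1 -> !x_3) <-> ((x_2 <-> (x_2 <-> x_1)) <-> !x_2) = 0 <-> 3 = 1
((!x_3 -> x_1) <-> ((x_2 <-> x_2) -> ((x_2 <-> x_3) <-> x_2))) -> (!(x_1 -> !x_3) <-> ((x_2 <-> (x_2 <-> x_1)) <-> !x_2)) = 2 -> 1 = 3
(!((x_2 <-> x_2) <-> (x_3 -> x_2)) <-> (((x_2 -> x_1) -> (x_1 -> x_3)) <-> ((x_2 -> x_3) <-> x_2))) <-> (((!x_3 -> x_1) <-> ((x_2 <-> x_2) -> ((x_2 <-> x_3) <-> x_2))) -> (!(x_1 -> !x_3) <-> ((x_2 <-> (x_2 <-> x_1)) <-> !x_2))) = 0 <-> 3 = 1

1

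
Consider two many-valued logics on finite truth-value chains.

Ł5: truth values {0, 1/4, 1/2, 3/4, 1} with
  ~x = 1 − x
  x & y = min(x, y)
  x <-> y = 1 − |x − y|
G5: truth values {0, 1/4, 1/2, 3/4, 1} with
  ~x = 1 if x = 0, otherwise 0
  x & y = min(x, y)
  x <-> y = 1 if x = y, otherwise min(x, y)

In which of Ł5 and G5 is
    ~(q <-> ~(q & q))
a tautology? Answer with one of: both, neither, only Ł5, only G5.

In Ł5: at q = 1/4 the value is 1/2 — not a tautology.
In G5: every assignment gives 1 — tautology.

only G5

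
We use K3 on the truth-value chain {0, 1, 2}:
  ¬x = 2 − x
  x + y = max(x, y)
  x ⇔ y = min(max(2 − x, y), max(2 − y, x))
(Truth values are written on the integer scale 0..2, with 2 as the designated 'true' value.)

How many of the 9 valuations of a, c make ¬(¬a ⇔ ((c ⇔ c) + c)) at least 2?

2

a = 0, c = 0 ↦ 0  <
a = 0, c = 1 ↦ 1  <
a = 0, c = 2 ↦ 0  <
a = 1, c = 0 ↦ 1  <
a = 1, c = 1 ↦ 1  <
a = 1, c = 2 ↦ 1  <
a = 2, c = 0 ↦ 2  ≥
a = 2, c = 1 ↦ 1  <
a = 2, c = 2 ↦ 2  ≥
So 2 of the 9 assignments meet the threshold.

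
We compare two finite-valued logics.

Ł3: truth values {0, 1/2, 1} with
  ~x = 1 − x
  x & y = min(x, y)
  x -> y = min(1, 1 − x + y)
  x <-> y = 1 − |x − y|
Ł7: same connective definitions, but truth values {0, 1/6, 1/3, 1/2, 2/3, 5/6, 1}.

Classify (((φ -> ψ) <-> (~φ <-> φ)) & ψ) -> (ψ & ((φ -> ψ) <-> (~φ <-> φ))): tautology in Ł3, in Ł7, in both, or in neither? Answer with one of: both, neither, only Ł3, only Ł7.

both

In Ł3: every assignment gives 1 — tautology.
In Ł7: every assignment gives 1 — tautology.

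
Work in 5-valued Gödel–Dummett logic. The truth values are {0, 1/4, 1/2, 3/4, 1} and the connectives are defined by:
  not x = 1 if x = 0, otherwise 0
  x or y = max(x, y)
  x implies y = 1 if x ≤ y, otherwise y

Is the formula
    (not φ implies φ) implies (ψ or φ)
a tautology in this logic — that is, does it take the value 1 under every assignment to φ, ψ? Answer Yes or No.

Counterexample: take φ = 1/4, ψ = 0.
not φ = not 1/4 = 0
not φ implies φ = 0 implies 1/4 = 1
ψ or φ = 0 or 1/4 = 1/4
(not φ implies φ) implies (ψ or φ) = 1 implies 1/4 = 1/4
This gives 1/4 ≠ 1.

No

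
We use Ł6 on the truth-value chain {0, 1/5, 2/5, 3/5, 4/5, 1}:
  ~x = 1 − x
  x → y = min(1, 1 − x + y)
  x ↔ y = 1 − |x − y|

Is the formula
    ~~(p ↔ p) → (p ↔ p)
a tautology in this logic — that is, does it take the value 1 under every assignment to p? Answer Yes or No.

Yes

p = 0 ↦ 1
p = 1/5 ↦ 1
p = 2/5 ↦ 1
p = 3/5 ↦ 1
p = 4/5 ↦ 1
p = 1 ↦ 1
Every assignment gives a value ≥ 1.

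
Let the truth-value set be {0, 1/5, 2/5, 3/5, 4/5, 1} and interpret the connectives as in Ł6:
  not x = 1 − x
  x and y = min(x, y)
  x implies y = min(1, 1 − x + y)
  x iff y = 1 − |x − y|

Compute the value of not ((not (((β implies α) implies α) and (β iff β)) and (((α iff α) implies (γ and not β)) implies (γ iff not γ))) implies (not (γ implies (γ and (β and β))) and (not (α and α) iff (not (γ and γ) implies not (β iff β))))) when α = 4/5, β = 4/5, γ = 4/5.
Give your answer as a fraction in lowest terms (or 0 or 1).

1/5

β implies α = 4/5 implies 4/5 = 1
(β implies α) implies α = 1 implies 4/5 = 4/5
β iff β = 4/5 iff 4/5 = 1
((β implies α) implies α) and (β iff β) = 4/5 and 1 = 4/5
not (((β implies α) implies α) and (β iff β)) = not 4/5 = 1/5
α iff α = 4/5 iff 4/5 = 1
not β = not 4/5 = 1/5
γ and not β = 4/5 and 1/5 = 1/5
(α iff α) implies (γ and not β) = 1 implies 1/5 = 1/5
not γ = not 4/5 = 1/5
γ iff not γ = 4/5 iff 1/5 = 2/5
((α iff α) implies (γ and not β)) implies (γ iff not γ) = 1/5 implies 2/5 = 1
not (((β implies α) implies α) and (β iff β)) and (((α iff α) implies (γ and not β)) implies (γ iff not γ)) = 1/5 and 1 = 1/5
β and β = 4/5 and 4/5 = 4/5
γ and (β and β) = 4/5 and 4/5 = 4/5
γ implies (γ and (β and β)) = 4/5 implies 4/5 = 1
not (γ implies (γ and (β and β))) = not 1 = 0
α and α = 4/5 and 4/5 = 4/5
not (α and α) = not 4/5 = 1/5
γ and γ = 4/5 and 4/5 = 4/5
not (γ and γ) = not 4/5 = 1/5
β iff β = 4/5 iff 4/5 = 1
not (β iff β) = not 1 = 0
not (γ and γ) implies not (β iff β) = 1/5 implies 0 = 4/5
not (α and α) iff (not (γ and γ) implies not (β iff β)) = 1/5 iff 4/5 = 2/5
not (γ implies (γ and (β and β))) and (not (α and α) iff (not (γ and γ) implies not (β iff β))) = 0 and 2/5 = 0
(not (((β implies α) implies α) and (β iff β)) and (((α iff α) implies (γ and not β)) implies (γ iff not γ))) implies (not (γ implies (γ and (β and β))) and (not (α and α) iff (not (γ and γ) implies not (β iff β)))) = 1/5 implies 0 = 4/5
not ((not (((β implies α) implies α) and (β iff β)) and (((α iff α) implies (γ and not β)) implies (γ iff not γ))) implies (not (γ implies (γ and (β and β))) and (not (α and α) iff (not (γ and γ) implies not (β iff β))))) = not 4/5 = 1/5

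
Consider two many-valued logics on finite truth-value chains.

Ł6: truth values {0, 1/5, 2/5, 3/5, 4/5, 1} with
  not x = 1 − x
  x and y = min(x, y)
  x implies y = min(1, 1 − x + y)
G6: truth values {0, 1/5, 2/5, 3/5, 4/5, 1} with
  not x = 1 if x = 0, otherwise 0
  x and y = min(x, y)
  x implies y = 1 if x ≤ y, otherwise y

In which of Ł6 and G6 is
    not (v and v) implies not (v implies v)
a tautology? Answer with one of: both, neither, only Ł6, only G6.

In Ł6: at v = 0 the value is 0 — not a tautology.
In G6: at v = 0 the value is 0 — not a tautology.

neither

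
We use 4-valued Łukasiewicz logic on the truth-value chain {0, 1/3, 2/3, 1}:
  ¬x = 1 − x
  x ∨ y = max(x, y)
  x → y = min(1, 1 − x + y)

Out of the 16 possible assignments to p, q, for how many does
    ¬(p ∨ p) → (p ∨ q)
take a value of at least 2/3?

14

p = 0, q = 0 ↦ 0  <
p = 0, q = 1/3 ↦ 1/3  <
p = 0, q = 2/3 ↦ 2/3  ≥
p = 0, q = 1 ↦ 1  ≥
p = 1/3, q = 0 ↦ 2/3  ≥
p = 1/3, q = 1/3 ↦ 2/3  ≥
p = 1/3, q = 2/3 ↦ 1  ≥
p = 1/3, q = 1 ↦ 1  ≥
p = 2/3, q = 0 ↦ 1  ≥
p = 2/3, q = 1/3 ↦ 1  ≥
p = 2/3, q = 2/3 ↦ 1  ≥
p = 2/3, q = 1 ↦ 1  ≥
p = 1, q = 0 ↦ 1  ≥
p = 1, q = 1/3 ↦ 1  ≥
p = 1, q = 2/3 ↦ 1  ≥
p = 1, q = 1 ↦ 1  ≥
So 14 of the 16 assignments meet the threshold.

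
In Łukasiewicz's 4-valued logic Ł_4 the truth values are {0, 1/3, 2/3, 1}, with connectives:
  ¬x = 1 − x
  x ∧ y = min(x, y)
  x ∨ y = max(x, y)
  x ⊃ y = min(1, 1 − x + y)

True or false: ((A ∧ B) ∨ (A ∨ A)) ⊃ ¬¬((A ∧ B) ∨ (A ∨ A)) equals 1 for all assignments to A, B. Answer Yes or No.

A = 0, B = 0 ↦ 1
A = 0, B = 1/3 ↦ 1
A = 0, B = 2/3 ↦ 1
A = 0, B = 1 ↦ 1
A = 1/3, B = 0 ↦ 1
A = 1/3, B = 1/3 ↦ 1
A = 1/3, B = 2/3 ↦ 1
A = 1/3, B = 1 ↦ 1
A = 2/3, B = 0 ↦ 1
A = 2/3, B = 1/3 ↦ 1
A = 2/3, B = 2/3 ↦ 1
A = 2/3, B = 1 ↦ 1
A = 1, B = 0 ↦ 1
A = 1, B = 1/3 ↦ 1
A = 1, B = 2/3 ↦ 1
A = 1, B = 1 ↦ 1
Every assignment gives a value ≥ 1.

Yes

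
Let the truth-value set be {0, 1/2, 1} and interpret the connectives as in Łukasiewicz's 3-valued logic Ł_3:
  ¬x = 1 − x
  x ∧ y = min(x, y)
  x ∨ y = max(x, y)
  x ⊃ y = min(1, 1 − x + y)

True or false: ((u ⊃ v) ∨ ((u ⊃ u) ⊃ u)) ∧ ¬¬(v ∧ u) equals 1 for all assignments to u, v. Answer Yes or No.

No

Counterexample: take u = 0, v = 0.
u ⊃ v = 0 ⊃ 0 = 1
u ⊃ u = 0 ⊃ 0 = 1
(u ⊃ u) ⊃ u = 1 ⊃ 0 = 0
(u ⊃ v) ∨ ((u ⊃ u) ⊃ u) = 1 ∨ 0 = 1
v ∧ u = 0 ∧ 0 = 0
¬(v ∧ u) = ¬0 = 1
¬¬(v ∧ u) = ¬1 = 0
((u ⊃ v) ∨ ((u ⊃ u) ⊃ u)) ∧ ¬¬(v ∧ u) = 1 ∧ 0 = 0
This gives 0 ≠ 1.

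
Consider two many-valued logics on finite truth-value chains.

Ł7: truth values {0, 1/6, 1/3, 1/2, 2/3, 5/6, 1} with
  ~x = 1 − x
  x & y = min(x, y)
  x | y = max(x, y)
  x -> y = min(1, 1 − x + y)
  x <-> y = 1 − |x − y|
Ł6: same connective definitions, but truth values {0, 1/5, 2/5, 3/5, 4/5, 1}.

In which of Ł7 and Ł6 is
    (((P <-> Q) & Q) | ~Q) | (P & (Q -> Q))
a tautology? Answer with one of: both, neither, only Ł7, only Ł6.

neither

In Ł7: at P = 0, Q = 1/6 the value is 5/6 — not a tautology.
In Ł6: at P = 0, Q = 1/5 the value is 4/5 — not a tautology.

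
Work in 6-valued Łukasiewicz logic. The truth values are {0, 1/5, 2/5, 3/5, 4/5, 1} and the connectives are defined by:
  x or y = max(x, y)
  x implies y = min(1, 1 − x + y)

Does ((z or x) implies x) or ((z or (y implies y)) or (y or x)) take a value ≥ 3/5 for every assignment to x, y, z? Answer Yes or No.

At x = 2/5, y = 1, z = 3/5, for instance:
z or x = 3/5 or 2/5 = 3/5
(z or x) implies x = 3/5 implies 2/5 = 4/5
y implies y = 1 implies 1 = 1
z or (y implies y) = 3/5 or 1 = 1
y or x = 1 or 2/5 = 1
(z or (y implies y)) or (y or x) = 1 or 1 = 1
((z or x) implies x) or ((z or (y implies y)) or (y or x)) = 4/5 or 1 = 1
and checking the remaining 215 assignments likewise gives ≥ 3/5 in every case.

Yes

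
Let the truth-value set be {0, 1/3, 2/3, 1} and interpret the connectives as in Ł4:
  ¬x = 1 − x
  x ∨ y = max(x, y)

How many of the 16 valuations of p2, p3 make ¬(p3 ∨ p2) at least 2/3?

4

p2 = 0, p3 = 0 ↦ 1  ≥
p2 = 0, p3 = 1/3 ↦ 2/3  ≥
p2 = 0, p3 = 2/3 ↦ 1/3  <
p2 = 0, p3 = 1 ↦ 0  <
p2 = 1/3, p3 = 0 ↦ 2/3  ≥
p2 = 1/3, p3 = 1/3 ↦ 2/3  ≥
p2 = 1/3, p3 = 2/3 ↦ 1/3  <
p2 = 1/3, p3 = 1 ↦ 0  <
p2 = 2/3, p3 = 0 ↦ 1/3  <
p2 = 2/3, p3 = 1/3 ↦ 1/3  <
p2 = 2/3, p3 = 2/3 ↦ 1/3  <
p2 = 2/3, p3 = 1 ↦ 0  <
p2 = 1, p3 = 0 ↦ 0  <
p2 = 1, p3 = 1/3 ↦ 0  <
p2 = 1, p3 = 2/3 ↦ 0  <
p2 = 1, p3 = 1 ↦ 0  <
So 4 of the 16 assignments meet the threshold.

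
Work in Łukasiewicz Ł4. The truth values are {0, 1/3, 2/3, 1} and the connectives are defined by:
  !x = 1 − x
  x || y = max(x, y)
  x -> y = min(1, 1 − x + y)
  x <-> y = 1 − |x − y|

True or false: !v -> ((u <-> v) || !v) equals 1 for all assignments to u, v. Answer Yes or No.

u = 0, v = 0 ↦ 1
u = 0, v = 1/3 ↦ 1
u = 0, v = 2/3 ↦ 1
u = 0, v = 1 ↦ 1
u = 1/3, v = 0 ↦ 1
u = 1/3, v = 1/3 ↦ 1
u = 1/3, v = 2/3 ↦ 1
u = 1/3, v = 1 ↦ 1
u = 2/3, v = 0 ↦ 1
u = 2/3, v = 1/3 ↦ 1
u = 2/3, v = 2/3 ↦ 1
u = 2/3, v = 1 ↦ 1
u = 1, v = 0 ↦ 1
u = 1, v = 1/3 ↦ 1
u = 1, v = 2/3 ↦ 1
u = 1, v = 1 ↦ 1
Every assignment gives a value ≥ 1.

Yes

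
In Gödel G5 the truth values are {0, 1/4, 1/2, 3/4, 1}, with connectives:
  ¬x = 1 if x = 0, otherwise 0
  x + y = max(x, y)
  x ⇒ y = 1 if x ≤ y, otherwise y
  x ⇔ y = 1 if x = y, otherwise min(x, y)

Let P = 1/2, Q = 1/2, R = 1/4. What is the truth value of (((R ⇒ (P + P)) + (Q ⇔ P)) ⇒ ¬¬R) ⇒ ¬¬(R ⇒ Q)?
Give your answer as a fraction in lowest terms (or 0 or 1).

P + P = 1/2 + 1/2 = 1/2
R ⇒ (P + P) = 1/4 ⇒ 1/2 = 1
Q ⇔ P = 1/2 ⇔ 1/2 = 1
(R ⇒ (P + P)) + (Q ⇔ P) = 1 + 1 = 1
¬R = ¬1/4 = 0
¬¬R = ¬0 = 1
((R ⇒ (P + P)) + (Q ⇔ P)) ⇒ ¬¬R = 1 ⇒ 1 = 1
R ⇒ Q = 1/4 ⇒ 1/2 = 1
¬(R ⇒ Q) = ¬1 = 0
¬¬(R ⇒ Q) = ¬0 = 1
(((R ⇒ (P + P)) + (Q ⇔ P)) ⇒ ¬¬R) ⇒ ¬¬(R ⇒ Q) = 1 ⇒ 1 = 1

1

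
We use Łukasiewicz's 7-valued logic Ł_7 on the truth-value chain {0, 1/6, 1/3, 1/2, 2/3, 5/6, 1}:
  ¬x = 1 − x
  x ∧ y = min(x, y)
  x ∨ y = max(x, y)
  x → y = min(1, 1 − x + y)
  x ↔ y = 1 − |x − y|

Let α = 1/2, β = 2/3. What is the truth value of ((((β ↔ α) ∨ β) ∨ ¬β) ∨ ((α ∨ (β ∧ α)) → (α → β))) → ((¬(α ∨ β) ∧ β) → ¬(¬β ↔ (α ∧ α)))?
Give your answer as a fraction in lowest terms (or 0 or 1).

β ↔ α = 2/3 ↔ 1/2 = 5/6
(β ↔ α) ∨ β = 5/6 ∨ 2/3 = 5/6
¬β = ¬2/3 = 1/3
((β ↔ α) ∨ β) ∨ ¬β = 5/6 ∨ 1/3 = 5/6
β ∧ α = 2/3 ∧ 1/2 = 1/2
α ∨ (β ∧ α) = 1/2 ∨ 1/2 = 1/2
α → β = 1/2 → 2/3 = 1
(α ∨ (β ∧ α)) → (α → β) = 1/2 → 1 = 1
(((β ↔ α) ∨ β) ∨ ¬β) ∨ ((α ∨ (β ∧ α)) → (α → β)) = 5/6 ∨ 1 = 1
α ∨ β = 1/2 ∨ 2/3 = 2/3
¬(α ∨ β) = ¬2/3 = 1/3
¬(α ∨ β) ∧ β = 1/3 ∧ 2/3 = 1/3
¬β = ¬2/3 = 1/3
α ∧ α = 1/2 ∧ 1/2 = 1/2
¬β ↔ (α ∧ α) = 1/3 ↔ 1/2 = 5/6
¬(¬β ↔ (α ∧ α)) = ¬5/6 = 1/6
(¬(α ∨ β) ∧ β) → ¬(¬β ↔ (α ∧ α)) = 1/3 → 1/6 = 5/6
((((β ↔ α) ∨ β) ∨ ¬β) ∨ ((α ∨ (β ∧ α)) → (α → β))) → ((¬(α ∨ β) ∧ β) → ¬(¬β ↔ (α ∧ α))) = 1 → 5/6 = 5/6

5/6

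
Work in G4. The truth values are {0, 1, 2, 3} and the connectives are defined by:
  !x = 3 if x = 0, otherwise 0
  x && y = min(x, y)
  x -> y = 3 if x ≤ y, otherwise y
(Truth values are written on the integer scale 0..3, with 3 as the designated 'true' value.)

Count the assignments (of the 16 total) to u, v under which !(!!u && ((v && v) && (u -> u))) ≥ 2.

u = 0, v = 0 ↦ 3  ≥
u = 0, v = 1 ↦ 3  ≥
u = 0, v = 2 ↦ 3  ≥
u = 0, v = 3 ↦ 3  ≥
u = 1, v = 0 ↦ 3  ≥
u = 1, v = 1 ↦ 0  <
u = 1, v = 2 ↦ 0  <
u = 1, v = 3 ↦ 0  <
u = 2, v = 0 ↦ 3  ≥
u = 2, v = 1 ↦ 0  <
u = 2, v = 2 ↦ 0  <
u = 2, v = 3 ↦ 0  <
u = 3, v = 0 ↦ 3  ≥
u = 3, v = 1 ↦ 0  <
u = 3, v = 2 ↦ 0  <
u = 3, v = 3 ↦ 0  <
So 7 of the 16 assignments meet the threshold.

7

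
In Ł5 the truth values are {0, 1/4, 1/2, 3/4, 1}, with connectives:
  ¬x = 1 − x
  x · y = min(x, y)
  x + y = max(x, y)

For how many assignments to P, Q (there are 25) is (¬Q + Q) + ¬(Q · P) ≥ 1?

13

value 1: 13 assignments (counts)
value 3/4: 9 assignments
value 1/2: 3 assignments
So 13 of the 25 assignments meet the threshold.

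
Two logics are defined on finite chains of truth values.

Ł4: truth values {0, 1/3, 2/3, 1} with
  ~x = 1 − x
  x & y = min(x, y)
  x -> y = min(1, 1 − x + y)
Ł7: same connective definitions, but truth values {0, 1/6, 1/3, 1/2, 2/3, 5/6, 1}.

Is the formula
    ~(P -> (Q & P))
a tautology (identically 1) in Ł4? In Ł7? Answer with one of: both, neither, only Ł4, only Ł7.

In Ł4: at P = 0, Q = 0 the value is 0 — not a tautology.
In Ł7: at P = 0, Q = 0 the value is 0 — not a tautology.

neither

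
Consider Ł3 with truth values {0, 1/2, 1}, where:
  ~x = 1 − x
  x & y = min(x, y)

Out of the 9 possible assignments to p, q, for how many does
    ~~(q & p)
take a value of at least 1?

p = 0, q = 0 ↦ 0  <
p = 0, q = 1/2 ↦ 0  <
p = 0, q = 1 ↦ 0  <
p = 1/2, q = 0 ↦ 0  <
p = 1/2, q = 1/2 ↦ 1/2  <
p = 1/2, q = 1 ↦ 1/2  <
p = 1, q = 0 ↦ 0  <
p = 1, q = 1/2 ↦ 1/2  <
p = 1, q = 1 ↦ 1  ≥
So 1 of the 9 assignments meets the threshold.

1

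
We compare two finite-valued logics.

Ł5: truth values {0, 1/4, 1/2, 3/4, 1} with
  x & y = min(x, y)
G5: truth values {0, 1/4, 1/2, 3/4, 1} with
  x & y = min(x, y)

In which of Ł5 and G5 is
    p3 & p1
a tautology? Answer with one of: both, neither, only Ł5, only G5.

neither

In Ł5: at p1 = 0, p3 = 0 the value is 0 — not a tautology.
In G5: at p1 = 0, p3 = 0 the value is 0 — not a tautology.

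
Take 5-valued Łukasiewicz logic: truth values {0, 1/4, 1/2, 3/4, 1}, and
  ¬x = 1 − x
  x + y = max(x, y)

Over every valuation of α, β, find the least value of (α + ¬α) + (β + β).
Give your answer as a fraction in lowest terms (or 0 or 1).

1/2

Take α = 1/2, β = 0:
¬α = ¬1/2 = 1/2
α + ¬α = 1/2 + 1/2 = 1/2
β + β = 0 + 0 = 0
(α + ¬α) + (β + β) = 1/2 + 0 = 1/2
No assignment yields a value below 1/2, so this is the minimum.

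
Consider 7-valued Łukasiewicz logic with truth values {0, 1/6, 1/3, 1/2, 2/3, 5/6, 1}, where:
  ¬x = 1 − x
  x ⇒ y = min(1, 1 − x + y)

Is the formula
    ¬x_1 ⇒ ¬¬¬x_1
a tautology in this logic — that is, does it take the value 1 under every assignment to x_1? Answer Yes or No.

Yes

x_1 = 0 ↦ 1
x_1 = 1/6 ↦ 1
x_1 = 1/3 ↦ 1
x_1 = 1/2 ↦ 1
x_1 = 2/3 ↦ 1
x_1 = 5/6 ↦ 1
x_1 = 1 ↦ 1
Every assignment gives a value ≥ 1.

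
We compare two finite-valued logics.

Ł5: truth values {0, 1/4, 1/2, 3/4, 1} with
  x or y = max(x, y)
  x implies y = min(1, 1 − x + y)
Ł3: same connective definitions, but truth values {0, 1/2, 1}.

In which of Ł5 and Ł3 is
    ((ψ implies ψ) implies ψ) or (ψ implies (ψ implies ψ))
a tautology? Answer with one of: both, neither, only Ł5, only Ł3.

In Ł5: every assignment gives 1 — tautology.
In Ł3: every assignment gives 1 — tautology.

both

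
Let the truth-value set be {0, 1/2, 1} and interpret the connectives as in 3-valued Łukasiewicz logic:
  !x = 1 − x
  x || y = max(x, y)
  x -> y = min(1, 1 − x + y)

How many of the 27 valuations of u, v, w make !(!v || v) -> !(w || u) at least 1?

22

value 1: 22 assignments (counts)
value 1/2: 5 assignments
So 22 of the 27 assignments meet the threshold.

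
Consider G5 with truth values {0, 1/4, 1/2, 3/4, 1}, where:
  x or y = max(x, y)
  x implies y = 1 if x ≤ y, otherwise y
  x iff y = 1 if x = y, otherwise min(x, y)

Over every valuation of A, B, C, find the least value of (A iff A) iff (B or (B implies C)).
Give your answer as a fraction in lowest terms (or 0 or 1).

1/4

Take A = 0, B = 1/4, C = 0:
A iff A = 0 iff 0 = 1
B implies C = 1/4 implies 0 = 0
B or (B implies C) = 1/4 or 0 = 1/4
(A iff A) iff (B or (B implies C)) = 1 iff 1/4 = 1/4
No assignment yields a value below 1/4, so this is the minimum.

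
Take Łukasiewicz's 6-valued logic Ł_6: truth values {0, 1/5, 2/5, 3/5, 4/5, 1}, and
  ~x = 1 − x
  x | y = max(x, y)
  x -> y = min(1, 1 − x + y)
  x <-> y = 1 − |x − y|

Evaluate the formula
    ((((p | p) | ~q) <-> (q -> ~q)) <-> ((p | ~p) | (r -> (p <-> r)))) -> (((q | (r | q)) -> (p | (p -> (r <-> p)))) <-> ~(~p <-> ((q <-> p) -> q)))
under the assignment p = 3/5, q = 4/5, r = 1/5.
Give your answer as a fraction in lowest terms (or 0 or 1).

4/5

p | p = 3/5 | 3/5 = 3/5
~q = ~4/5 = 1/5
(p | p) | ~q = 3/5 | 1/5 = 3/5
~q = ~4/5 = 1/5
q -> ~q = 4/5 -> 1/5 = 2/5
((p | p) | ~q) <-> (q -> ~q) = 3/5 <-> 2/5 = 4/5
~p = ~3/5 = 2/5
p | ~p = 3/5 | 2/5 = 3/5
p <-> r = 3/5 <-> 1/5 = 3/5
r -> (p <-> r) = 1/5 -> 3/5 = 1
(p | ~p) | (r -> (p <-> r)) = 3/5 | 1 = 1
(((p | p) | ~q) <-> (q -> ~q)) <-> ((p | ~p) | (r -> (p <-> r))) = 4/5 <-> 1 = 4/5
r | q = 1/5 | 4/5 = 4/5
q | (r | q) = 4/5 | 4/5 = 4/5
r <-> p = 1/5 <-> 3/5 = 3/5
p -> (r <-> p) = 3/5 -> 3/5 = 1
p | (p -> (r <-> p)) = 3/5 | 1 = 1
(q | (r | q)) -> (p | (p -> (r <-> p))) = 4/5 -> 1 = 1
~p = ~3/5 = 2/5
q <-> p = 4/5 <-> 3/5 = 4/5
(q <-> p) -> q = 4/5 -> 4/5 = 1
~p <-> ((q <-> p) -> q) = 2/5 <-> 1 = 2/5
~(~p <-> ((q <-> p) -> q)) = ~2/5 = 3/5
((q | (r | q)) -> (p | (p -> (r <-> p)))) <-> ~(~p <-> ((q <-> p) -> q)) = 1 <-> 3/5 = 3/5
((((p | p) | ~q) <-> (q -> ~q)) <-> ((p | ~p) | (r -> (p <-> r)))) -> (((q | (r | q)) -> (p | (p -> (r <-> p)))) <-> ~(~p <-> ((q <-> p) -> q))) = 4/5 -> 3/5 = 4/5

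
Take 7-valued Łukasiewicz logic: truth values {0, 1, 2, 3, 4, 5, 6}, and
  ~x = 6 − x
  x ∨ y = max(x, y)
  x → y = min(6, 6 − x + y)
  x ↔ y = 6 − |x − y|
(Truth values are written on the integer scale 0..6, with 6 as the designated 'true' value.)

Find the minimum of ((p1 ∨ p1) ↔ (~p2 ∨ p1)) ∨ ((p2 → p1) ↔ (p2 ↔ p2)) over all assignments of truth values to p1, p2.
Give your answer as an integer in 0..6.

3

Take p1 = 0, p2 = 3:
p1 ∨ p1 = 0 ∨ 0 = 0
~p2 = ~3 = 3
~p2 ∨ p1 = 3 ∨ 0 = 3
(p1 ∨ p1) ↔ (~p2 ∨ p1) = 0 ↔ 3 = 3
p2 → p1 = 3 → 0 = 3
p2 ↔ p2 = 3 ↔ 3 = 6
(p2 → p1) ↔ (p2 ↔ p2) = 3 ↔ 6 = 3
((p1 ∨ p1) ↔ (~p2 ∨ p1)) ∨ ((p2 → p1) ↔ (p2 ↔ p2)) = 3 ∨ 3 = 3
No assignment yields a value below 3, so this is the minimum.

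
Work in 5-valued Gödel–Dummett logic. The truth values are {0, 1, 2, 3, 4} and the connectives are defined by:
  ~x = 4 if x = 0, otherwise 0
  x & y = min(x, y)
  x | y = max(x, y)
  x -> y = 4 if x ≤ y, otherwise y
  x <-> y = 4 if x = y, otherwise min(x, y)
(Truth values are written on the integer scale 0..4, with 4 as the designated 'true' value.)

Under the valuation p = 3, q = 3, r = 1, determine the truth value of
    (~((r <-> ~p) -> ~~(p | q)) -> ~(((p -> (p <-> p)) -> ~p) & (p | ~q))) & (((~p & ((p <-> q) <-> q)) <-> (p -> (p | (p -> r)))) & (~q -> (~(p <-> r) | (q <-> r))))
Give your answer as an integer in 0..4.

0

~p = ~3 = 0
r <-> ~p = 1 <-> 0 = 0
p | q = 3 | 3 = 3
~(p | q) = ~3 = 0
~~(p | q) = ~0 = 4
(r <-> ~p) -> ~~(p | q) = 0 -> 4 = 4
~((r <-> ~p) -> ~~(p | q)) = ~4 = 0
p <-> p = 3 <-> 3 = 4
p -> (p <-> p) = 3 -> 4 = 4
~p = ~3 = 0
(p -> (p <-> p)) -> ~p = 4 -> 0 = 0
~q = ~3 = 0
p | ~q = 3 | 0 = 3
((p -> (p <-> p)) -> ~p) & (p | ~q) = 0 & 3 = 0
~(((p -> (p <-> p)) -> ~p) & (p | ~q)) = ~0 = 4
~((r <-> ~p) -> ~~(p | q)) -> ~(((p -> (p <-> p)) -> ~p) & (p | ~q)) = 0 -> 4 = 4
~p = ~3 = 0
p <-> q = 3 <-> 3 = 4
(p <-> q) <-> q = 4 <-> 3 = 3
~p & ((p <-> q) <-> q) = 0 & 3 = 0
p -> r = 3 -> 1 = 1
p | (p -> r) = 3 | 1 = 3
p -> (p | (p -> r)) = 3 -> 3 = 4
(~p & ((p <-> q) <-> q)) <-> (p -> (p | (p -> r))) = 0 <-> 4 = 0
~q = ~3 = 0
p <-> r = 3 <-> 1 = 1
~(p <-> r) = ~1 = 0
q <-> r = 3 <-> 1 = 1
~(p <-> r) | (q <-> r) = 0 | 1 = 1
~q -> (~(p <-> r) | (q <-> r)) = 0 -> 1 = 4
((~p & ((p <-> q) <-> q)) <-> (p -> (p | (p -> r)))) & (~q -> (~(p <-> r) | (q <-> r))) = 0 & 4 = 0
(~((r <-> ~p) -> ~~(p | q)) -> ~(((p -> (p <-> p)) -> ~p) & (p | ~q))) & (((~p & ((p <-> q) <-> q)) <-> (p -> (p | (p -> r)))) & (~q -> (~(p <-> r) | (q <-> r)))) = 4 & 0 = 0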